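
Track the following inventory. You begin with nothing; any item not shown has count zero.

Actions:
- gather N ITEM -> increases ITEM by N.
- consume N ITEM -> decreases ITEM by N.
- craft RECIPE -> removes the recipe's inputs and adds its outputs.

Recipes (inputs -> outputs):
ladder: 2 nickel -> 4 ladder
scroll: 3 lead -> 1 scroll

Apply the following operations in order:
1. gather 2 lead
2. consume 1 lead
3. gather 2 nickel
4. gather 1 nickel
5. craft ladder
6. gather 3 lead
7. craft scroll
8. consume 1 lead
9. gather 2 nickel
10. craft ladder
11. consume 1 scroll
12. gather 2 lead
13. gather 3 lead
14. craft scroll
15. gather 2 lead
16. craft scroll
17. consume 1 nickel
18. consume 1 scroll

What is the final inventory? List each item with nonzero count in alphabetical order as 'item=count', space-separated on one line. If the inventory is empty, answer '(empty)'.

Answer: ladder=8 lead=1 scroll=1

Derivation:
After 1 (gather 2 lead): lead=2
After 2 (consume 1 lead): lead=1
After 3 (gather 2 nickel): lead=1 nickel=2
After 4 (gather 1 nickel): lead=1 nickel=3
After 5 (craft ladder): ladder=4 lead=1 nickel=1
After 6 (gather 3 lead): ladder=4 lead=4 nickel=1
After 7 (craft scroll): ladder=4 lead=1 nickel=1 scroll=1
After 8 (consume 1 lead): ladder=4 nickel=1 scroll=1
After 9 (gather 2 nickel): ladder=4 nickel=3 scroll=1
After 10 (craft ladder): ladder=8 nickel=1 scroll=1
After 11 (consume 1 scroll): ladder=8 nickel=1
After 12 (gather 2 lead): ladder=8 lead=2 nickel=1
After 13 (gather 3 lead): ladder=8 lead=5 nickel=1
After 14 (craft scroll): ladder=8 lead=2 nickel=1 scroll=1
After 15 (gather 2 lead): ladder=8 lead=4 nickel=1 scroll=1
After 16 (craft scroll): ladder=8 lead=1 nickel=1 scroll=2
After 17 (consume 1 nickel): ladder=8 lead=1 scroll=2
After 18 (consume 1 scroll): ladder=8 lead=1 scroll=1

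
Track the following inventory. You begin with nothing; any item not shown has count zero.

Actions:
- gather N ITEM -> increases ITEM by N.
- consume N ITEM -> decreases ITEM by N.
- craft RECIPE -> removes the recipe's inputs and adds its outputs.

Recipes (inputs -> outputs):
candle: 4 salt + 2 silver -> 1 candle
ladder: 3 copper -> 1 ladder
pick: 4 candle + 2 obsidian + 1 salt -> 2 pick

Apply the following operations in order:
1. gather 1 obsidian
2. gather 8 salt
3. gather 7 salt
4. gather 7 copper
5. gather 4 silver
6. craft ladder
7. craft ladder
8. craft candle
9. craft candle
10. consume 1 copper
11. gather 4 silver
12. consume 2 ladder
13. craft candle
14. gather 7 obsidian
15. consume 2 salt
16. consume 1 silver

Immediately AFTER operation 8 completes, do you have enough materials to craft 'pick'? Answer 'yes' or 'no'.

Answer: no

Derivation:
After 1 (gather 1 obsidian): obsidian=1
After 2 (gather 8 salt): obsidian=1 salt=8
After 3 (gather 7 salt): obsidian=1 salt=15
After 4 (gather 7 copper): copper=7 obsidian=1 salt=15
After 5 (gather 4 silver): copper=7 obsidian=1 salt=15 silver=4
After 6 (craft ladder): copper=4 ladder=1 obsidian=1 salt=15 silver=4
After 7 (craft ladder): copper=1 ladder=2 obsidian=1 salt=15 silver=4
After 8 (craft candle): candle=1 copper=1 ladder=2 obsidian=1 salt=11 silver=2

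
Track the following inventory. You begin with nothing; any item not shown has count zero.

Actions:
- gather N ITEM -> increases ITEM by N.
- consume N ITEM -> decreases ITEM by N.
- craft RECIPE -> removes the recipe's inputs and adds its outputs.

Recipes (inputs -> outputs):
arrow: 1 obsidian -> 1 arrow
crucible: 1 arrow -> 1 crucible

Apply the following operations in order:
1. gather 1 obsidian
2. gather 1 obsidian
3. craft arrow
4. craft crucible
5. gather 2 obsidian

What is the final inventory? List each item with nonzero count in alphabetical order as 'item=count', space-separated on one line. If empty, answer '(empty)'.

After 1 (gather 1 obsidian): obsidian=1
After 2 (gather 1 obsidian): obsidian=2
After 3 (craft arrow): arrow=1 obsidian=1
After 4 (craft crucible): crucible=1 obsidian=1
After 5 (gather 2 obsidian): crucible=1 obsidian=3

Answer: crucible=1 obsidian=3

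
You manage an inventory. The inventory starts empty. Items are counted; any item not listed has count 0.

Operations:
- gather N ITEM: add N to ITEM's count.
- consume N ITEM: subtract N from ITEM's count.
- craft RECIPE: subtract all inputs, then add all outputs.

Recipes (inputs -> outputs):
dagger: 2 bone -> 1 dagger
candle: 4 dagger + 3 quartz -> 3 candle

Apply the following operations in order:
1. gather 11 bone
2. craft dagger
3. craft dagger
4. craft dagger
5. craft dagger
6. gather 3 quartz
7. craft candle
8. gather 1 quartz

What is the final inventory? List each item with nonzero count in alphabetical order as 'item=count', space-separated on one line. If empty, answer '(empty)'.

Answer: bone=3 candle=3 quartz=1

Derivation:
After 1 (gather 11 bone): bone=11
After 2 (craft dagger): bone=9 dagger=1
After 3 (craft dagger): bone=7 dagger=2
After 4 (craft dagger): bone=5 dagger=3
After 5 (craft dagger): bone=3 dagger=4
After 6 (gather 3 quartz): bone=3 dagger=4 quartz=3
After 7 (craft candle): bone=3 candle=3
After 8 (gather 1 quartz): bone=3 candle=3 quartz=1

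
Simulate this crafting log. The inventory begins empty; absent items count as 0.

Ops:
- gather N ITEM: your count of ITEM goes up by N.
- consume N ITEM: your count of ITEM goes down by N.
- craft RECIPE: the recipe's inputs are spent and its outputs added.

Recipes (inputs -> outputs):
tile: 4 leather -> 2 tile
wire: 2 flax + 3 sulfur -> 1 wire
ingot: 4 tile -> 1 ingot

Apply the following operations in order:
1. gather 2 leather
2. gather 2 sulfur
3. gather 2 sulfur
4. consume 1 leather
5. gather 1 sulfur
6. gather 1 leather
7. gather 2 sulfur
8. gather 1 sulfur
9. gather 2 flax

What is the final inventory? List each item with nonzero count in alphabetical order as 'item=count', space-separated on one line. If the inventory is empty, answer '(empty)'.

Answer: flax=2 leather=2 sulfur=8

Derivation:
After 1 (gather 2 leather): leather=2
After 2 (gather 2 sulfur): leather=2 sulfur=2
After 3 (gather 2 sulfur): leather=2 sulfur=4
After 4 (consume 1 leather): leather=1 sulfur=4
After 5 (gather 1 sulfur): leather=1 sulfur=5
After 6 (gather 1 leather): leather=2 sulfur=5
After 7 (gather 2 sulfur): leather=2 sulfur=7
After 8 (gather 1 sulfur): leather=2 sulfur=8
After 9 (gather 2 flax): flax=2 leather=2 sulfur=8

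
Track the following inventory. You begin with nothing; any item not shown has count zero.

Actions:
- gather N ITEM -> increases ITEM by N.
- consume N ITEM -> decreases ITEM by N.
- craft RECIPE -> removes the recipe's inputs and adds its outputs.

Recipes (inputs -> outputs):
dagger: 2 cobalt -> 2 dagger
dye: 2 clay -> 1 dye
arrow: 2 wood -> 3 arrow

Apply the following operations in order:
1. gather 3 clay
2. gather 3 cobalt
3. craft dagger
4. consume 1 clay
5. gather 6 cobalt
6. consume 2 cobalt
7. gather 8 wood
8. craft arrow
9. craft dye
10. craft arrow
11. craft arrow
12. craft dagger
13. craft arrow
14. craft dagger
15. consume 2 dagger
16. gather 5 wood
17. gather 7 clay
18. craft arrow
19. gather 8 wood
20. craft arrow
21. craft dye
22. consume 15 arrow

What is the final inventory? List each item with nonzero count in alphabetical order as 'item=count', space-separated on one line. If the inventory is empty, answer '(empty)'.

Answer: arrow=3 clay=5 cobalt=1 dagger=4 dye=2 wood=9

Derivation:
After 1 (gather 3 clay): clay=3
After 2 (gather 3 cobalt): clay=3 cobalt=3
After 3 (craft dagger): clay=3 cobalt=1 dagger=2
After 4 (consume 1 clay): clay=2 cobalt=1 dagger=2
After 5 (gather 6 cobalt): clay=2 cobalt=7 dagger=2
After 6 (consume 2 cobalt): clay=2 cobalt=5 dagger=2
After 7 (gather 8 wood): clay=2 cobalt=5 dagger=2 wood=8
After 8 (craft arrow): arrow=3 clay=2 cobalt=5 dagger=2 wood=6
After 9 (craft dye): arrow=3 cobalt=5 dagger=2 dye=1 wood=6
After 10 (craft arrow): arrow=6 cobalt=5 dagger=2 dye=1 wood=4
After 11 (craft arrow): arrow=9 cobalt=5 dagger=2 dye=1 wood=2
After 12 (craft dagger): arrow=9 cobalt=3 dagger=4 dye=1 wood=2
After 13 (craft arrow): arrow=12 cobalt=3 dagger=4 dye=1
After 14 (craft dagger): arrow=12 cobalt=1 dagger=6 dye=1
After 15 (consume 2 dagger): arrow=12 cobalt=1 dagger=4 dye=1
After 16 (gather 5 wood): arrow=12 cobalt=1 dagger=4 dye=1 wood=5
After 17 (gather 7 clay): arrow=12 clay=7 cobalt=1 dagger=4 dye=1 wood=5
After 18 (craft arrow): arrow=15 clay=7 cobalt=1 dagger=4 dye=1 wood=3
After 19 (gather 8 wood): arrow=15 clay=7 cobalt=1 dagger=4 dye=1 wood=11
After 20 (craft arrow): arrow=18 clay=7 cobalt=1 dagger=4 dye=1 wood=9
After 21 (craft dye): arrow=18 clay=5 cobalt=1 dagger=4 dye=2 wood=9
After 22 (consume 15 arrow): arrow=3 clay=5 cobalt=1 dagger=4 dye=2 wood=9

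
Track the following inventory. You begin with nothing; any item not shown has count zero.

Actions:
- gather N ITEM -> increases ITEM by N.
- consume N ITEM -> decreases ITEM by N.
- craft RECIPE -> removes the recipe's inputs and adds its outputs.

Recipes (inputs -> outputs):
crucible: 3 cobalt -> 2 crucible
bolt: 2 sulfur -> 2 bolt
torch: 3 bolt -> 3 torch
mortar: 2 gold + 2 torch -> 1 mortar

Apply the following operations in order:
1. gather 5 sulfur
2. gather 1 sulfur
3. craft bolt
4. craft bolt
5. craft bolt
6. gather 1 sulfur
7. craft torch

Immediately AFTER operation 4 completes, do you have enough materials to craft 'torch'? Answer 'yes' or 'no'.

After 1 (gather 5 sulfur): sulfur=5
After 2 (gather 1 sulfur): sulfur=6
After 3 (craft bolt): bolt=2 sulfur=4
After 4 (craft bolt): bolt=4 sulfur=2

Answer: yes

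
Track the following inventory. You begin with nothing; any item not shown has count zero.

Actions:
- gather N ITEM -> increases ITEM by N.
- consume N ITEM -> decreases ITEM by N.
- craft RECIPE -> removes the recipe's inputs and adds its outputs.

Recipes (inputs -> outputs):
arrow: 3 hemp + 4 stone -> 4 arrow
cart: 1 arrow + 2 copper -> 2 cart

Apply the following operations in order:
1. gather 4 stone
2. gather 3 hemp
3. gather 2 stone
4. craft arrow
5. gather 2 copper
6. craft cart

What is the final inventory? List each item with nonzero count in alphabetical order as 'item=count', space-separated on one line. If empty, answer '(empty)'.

Answer: arrow=3 cart=2 stone=2

Derivation:
After 1 (gather 4 stone): stone=4
After 2 (gather 3 hemp): hemp=3 stone=4
After 3 (gather 2 stone): hemp=3 stone=6
After 4 (craft arrow): arrow=4 stone=2
After 5 (gather 2 copper): arrow=4 copper=2 stone=2
After 6 (craft cart): arrow=3 cart=2 stone=2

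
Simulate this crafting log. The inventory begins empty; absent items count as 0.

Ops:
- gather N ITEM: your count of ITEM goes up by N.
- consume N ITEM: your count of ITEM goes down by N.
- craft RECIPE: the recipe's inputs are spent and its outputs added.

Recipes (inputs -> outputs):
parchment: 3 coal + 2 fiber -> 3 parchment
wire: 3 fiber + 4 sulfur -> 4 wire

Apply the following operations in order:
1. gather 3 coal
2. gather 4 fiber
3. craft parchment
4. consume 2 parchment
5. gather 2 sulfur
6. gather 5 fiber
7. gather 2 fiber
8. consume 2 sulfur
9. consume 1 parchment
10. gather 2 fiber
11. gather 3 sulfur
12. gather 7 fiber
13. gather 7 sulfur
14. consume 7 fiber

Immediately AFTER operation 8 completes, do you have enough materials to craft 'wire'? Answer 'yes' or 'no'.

Answer: no

Derivation:
After 1 (gather 3 coal): coal=3
After 2 (gather 4 fiber): coal=3 fiber=4
After 3 (craft parchment): fiber=2 parchment=3
After 4 (consume 2 parchment): fiber=2 parchment=1
After 5 (gather 2 sulfur): fiber=2 parchment=1 sulfur=2
After 6 (gather 5 fiber): fiber=7 parchment=1 sulfur=2
After 7 (gather 2 fiber): fiber=9 parchment=1 sulfur=2
After 8 (consume 2 sulfur): fiber=9 parchment=1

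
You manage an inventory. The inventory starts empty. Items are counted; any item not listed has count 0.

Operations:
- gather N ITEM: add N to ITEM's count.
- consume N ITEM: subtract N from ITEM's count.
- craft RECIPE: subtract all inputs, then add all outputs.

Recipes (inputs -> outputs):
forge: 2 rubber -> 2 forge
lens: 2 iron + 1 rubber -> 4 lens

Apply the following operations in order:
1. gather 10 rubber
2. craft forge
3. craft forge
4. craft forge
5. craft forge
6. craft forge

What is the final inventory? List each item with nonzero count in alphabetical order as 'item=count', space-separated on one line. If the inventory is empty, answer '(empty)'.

Answer: forge=10

Derivation:
After 1 (gather 10 rubber): rubber=10
After 2 (craft forge): forge=2 rubber=8
After 3 (craft forge): forge=4 rubber=6
After 4 (craft forge): forge=6 rubber=4
After 5 (craft forge): forge=8 rubber=2
After 6 (craft forge): forge=10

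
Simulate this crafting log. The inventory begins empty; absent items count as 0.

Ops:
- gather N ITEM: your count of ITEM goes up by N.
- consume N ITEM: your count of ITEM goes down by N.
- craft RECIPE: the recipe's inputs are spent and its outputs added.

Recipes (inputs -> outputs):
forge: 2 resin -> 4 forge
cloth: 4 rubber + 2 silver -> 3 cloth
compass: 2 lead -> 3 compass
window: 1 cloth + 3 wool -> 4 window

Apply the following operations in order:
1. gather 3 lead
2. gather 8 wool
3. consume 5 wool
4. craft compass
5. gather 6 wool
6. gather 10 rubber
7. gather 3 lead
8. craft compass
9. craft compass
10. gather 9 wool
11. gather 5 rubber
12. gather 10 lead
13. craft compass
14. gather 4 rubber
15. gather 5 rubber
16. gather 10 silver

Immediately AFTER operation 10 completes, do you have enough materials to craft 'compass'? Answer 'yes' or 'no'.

After 1 (gather 3 lead): lead=3
After 2 (gather 8 wool): lead=3 wool=8
After 3 (consume 5 wool): lead=3 wool=3
After 4 (craft compass): compass=3 lead=1 wool=3
After 5 (gather 6 wool): compass=3 lead=1 wool=9
After 6 (gather 10 rubber): compass=3 lead=1 rubber=10 wool=9
After 7 (gather 3 lead): compass=3 lead=4 rubber=10 wool=9
After 8 (craft compass): compass=6 lead=2 rubber=10 wool=9
After 9 (craft compass): compass=9 rubber=10 wool=9
After 10 (gather 9 wool): compass=9 rubber=10 wool=18

Answer: no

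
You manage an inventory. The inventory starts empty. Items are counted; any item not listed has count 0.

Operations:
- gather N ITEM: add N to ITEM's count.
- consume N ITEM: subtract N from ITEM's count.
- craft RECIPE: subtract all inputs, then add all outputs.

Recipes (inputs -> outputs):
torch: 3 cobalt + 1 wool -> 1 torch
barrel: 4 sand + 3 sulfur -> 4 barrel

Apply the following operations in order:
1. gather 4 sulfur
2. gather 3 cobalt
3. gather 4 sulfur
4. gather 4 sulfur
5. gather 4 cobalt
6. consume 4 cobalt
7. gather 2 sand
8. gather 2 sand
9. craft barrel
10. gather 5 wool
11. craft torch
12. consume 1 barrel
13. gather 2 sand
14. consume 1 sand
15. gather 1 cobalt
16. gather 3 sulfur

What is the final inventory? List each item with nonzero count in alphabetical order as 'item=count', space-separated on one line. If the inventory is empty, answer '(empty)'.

After 1 (gather 4 sulfur): sulfur=4
After 2 (gather 3 cobalt): cobalt=3 sulfur=4
After 3 (gather 4 sulfur): cobalt=3 sulfur=8
After 4 (gather 4 sulfur): cobalt=3 sulfur=12
After 5 (gather 4 cobalt): cobalt=7 sulfur=12
After 6 (consume 4 cobalt): cobalt=3 sulfur=12
After 7 (gather 2 sand): cobalt=3 sand=2 sulfur=12
After 8 (gather 2 sand): cobalt=3 sand=4 sulfur=12
After 9 (craft barrel): barrel=4 cobalt=3 sulfur=9
After 10 (gather 5 wool): barrel=4 cobalt=3 sulfur=9 wool=5
After 11 (craft torch): barrel=4 sulfur=9 torch=1 wool=4
After 12 (consume 1 barrel): barrel=3 sulfur=9 torch=1 wool=4
After 13 (gather 2 sand): barrel=3 sand=2 sulfur=9 torch=1 wool=4
After 14 (consume 1 sand): barrel=3 sand=1 sulfur=9 torch=1 wool=4
After 15 (gather 1 cobalt): barrel=3 cobalt=1 sand=1 sulfur=9 torch=1 wool=4
After 16 (gather 3 sulfur): barrel=3 cobalt=1 sand=1 sulfur=12 torch=1 wool=4

Answer: barrel=3 cobalt=1 sand=1 sulfur=12 torch=1 wool=4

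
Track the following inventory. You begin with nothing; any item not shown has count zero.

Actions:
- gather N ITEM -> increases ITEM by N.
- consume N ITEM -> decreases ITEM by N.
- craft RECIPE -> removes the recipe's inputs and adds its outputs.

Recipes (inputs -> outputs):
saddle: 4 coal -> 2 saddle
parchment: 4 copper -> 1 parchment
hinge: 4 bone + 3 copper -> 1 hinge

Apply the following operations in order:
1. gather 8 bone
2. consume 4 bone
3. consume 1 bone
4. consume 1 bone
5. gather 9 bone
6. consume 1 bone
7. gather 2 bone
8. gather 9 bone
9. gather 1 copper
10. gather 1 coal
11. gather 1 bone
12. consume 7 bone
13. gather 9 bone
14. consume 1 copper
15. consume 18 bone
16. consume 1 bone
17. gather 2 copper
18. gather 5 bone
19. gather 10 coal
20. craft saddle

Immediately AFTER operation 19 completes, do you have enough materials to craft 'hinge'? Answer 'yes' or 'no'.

After 1 (gather 8 bone): bone=8
After 2 (consume 4 bone): bone=4
After 3 (consume 1 bone): bone=3
After 4 (consume 1 bone): bone=2
After 5 (gather 9 bone): bone=11
After 6 (consume 1 bone): bone=10
After 7 (gather 2 bone): bone=12
After 8 (gather 9 bone): bone=21
After 9 (gather 1 copper): bone=21 copper=1
After 10 (gather 1 coal): bone=21 coal=1 copper=1
After 11 (gather 1 bone): bone=22 coal=1 copper=1
After 12 (consume 7 bone): bone=15 coal=1 copper=1
After 13 (gather 9 bone): bone=24 coal=1 copper=1
After 14 (consume 1 copper): bone=24 coal=1
After 15 (consume 18 bone): bone=6 coal=1
After 16 (consume 1 bone): bone=5 coal=1
After 17 (gather 2 copper): bone=5 coal=1 copper=2
After 18 (gather 5 bone): bone=10 coal=1 copper=2
After 19 (gather 10 coal): bone=10 coal=11 copper=2

Answer: no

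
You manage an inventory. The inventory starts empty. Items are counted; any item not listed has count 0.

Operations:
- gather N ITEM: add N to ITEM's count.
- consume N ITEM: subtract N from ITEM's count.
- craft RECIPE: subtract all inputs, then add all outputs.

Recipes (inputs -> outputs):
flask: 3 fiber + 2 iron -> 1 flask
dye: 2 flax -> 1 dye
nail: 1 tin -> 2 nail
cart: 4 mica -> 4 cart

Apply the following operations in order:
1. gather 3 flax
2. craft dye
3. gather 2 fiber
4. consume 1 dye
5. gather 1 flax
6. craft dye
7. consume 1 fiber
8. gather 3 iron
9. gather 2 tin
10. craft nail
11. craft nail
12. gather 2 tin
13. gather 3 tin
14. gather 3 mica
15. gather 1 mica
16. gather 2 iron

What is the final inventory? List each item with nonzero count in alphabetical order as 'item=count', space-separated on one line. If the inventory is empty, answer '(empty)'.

Answer: dye=1 fiber=1 iron=5 mica=4 nail=4 tin=5

Derivation:
After 1 (gather 3 flax): flax=3
After 2 (craft dye): dye=1 flax=1
After 3 (gather 2 fiber): dye=1 fiber=2 flax=1
After 4 (consume 1 dye): fiber=2 flax=1
After 5 (gather 1 flax): fiber=2 flax=2
After 6 (craft dye): dye=1 fiber=2
After 7 (consume 1 fiber): dye=1 fiber=1
After 8 (gather 3 iron): dye=1 fiber=1 iron=3
After 9 (gather 2 tin): dye=1 fiber=1 iron=3 tin=2
After 10 (craft nail): dye=1 fiber=1 iron=3 nail=2 tin=1
After 11 (craft nail): dye=1 fiber=1 iron=3 nail=4
After 12 (gather 2 tin): dye=1 fiber=1 iron=3 nail=4 tin=2
After 13 (gather 3 tin): dye=1 fiber=1 iron=3 nail=4 tin=5
After 14 (gather 3 mica): dye=1 fiber=1 iron=3 mica=3 nail=4 tin=5
After 15 (gather 1 mica): dye=1 fiber=1 iron=3 mica=4 nail=4 tin=5
After 16 (gather 2 iron): dye=1 fiber=1 iron=5 mica=4 nail=4 tin=5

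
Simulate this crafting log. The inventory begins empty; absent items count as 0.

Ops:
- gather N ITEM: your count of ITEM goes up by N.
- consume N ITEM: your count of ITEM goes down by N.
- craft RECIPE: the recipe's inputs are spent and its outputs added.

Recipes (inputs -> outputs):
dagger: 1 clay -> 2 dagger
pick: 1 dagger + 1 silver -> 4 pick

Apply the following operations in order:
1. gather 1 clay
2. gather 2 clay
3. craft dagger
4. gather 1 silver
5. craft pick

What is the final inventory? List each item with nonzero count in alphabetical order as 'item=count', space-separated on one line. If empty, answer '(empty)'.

Answer: clay=2 dagger=1 pick=4

Derivation:
After 1 (gather 1 clay): clay=1
After 2 (gather 2 clay): clay=3
After 3 (craft dagger): clay=2 dagger=2
After 4 (gather 1 silver): clay=2 dagger=2 silver=1
After 5 (craft pick): clay=2 dagger=1 pick=4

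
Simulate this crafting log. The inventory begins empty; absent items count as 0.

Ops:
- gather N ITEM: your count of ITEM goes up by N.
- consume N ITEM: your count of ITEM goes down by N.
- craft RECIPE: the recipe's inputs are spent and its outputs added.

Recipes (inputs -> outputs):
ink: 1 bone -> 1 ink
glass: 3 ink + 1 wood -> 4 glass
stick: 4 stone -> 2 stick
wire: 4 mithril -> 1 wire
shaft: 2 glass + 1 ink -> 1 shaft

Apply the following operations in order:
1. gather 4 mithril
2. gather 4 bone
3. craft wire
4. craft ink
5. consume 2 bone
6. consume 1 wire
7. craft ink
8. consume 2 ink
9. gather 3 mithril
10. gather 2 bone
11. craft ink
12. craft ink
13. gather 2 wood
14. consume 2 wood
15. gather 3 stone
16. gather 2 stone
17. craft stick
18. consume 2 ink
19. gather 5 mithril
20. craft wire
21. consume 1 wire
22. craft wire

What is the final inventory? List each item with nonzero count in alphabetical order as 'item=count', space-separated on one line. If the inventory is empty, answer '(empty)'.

After 1 (gather 4 mithril): mithril=4
After 2 (gather 4 bone): bone=4 mithril=4
After 3 (craft wire): bone=4 wire=1
After 4 (craft ink): bone=3 ink=1 wire=1
After 5 (consume 2 bone): bone=1 ink=1 wire=1
After 6 (consume 1 wire): bone=1 ink=1
After 7 (craft ink): ink=2
After 8 (consume 2 ink): (empty)
After 9 (gather 3 mithril): mithril=3
After 10 (gather 2 bone): bone=2 mithril=3
After 11 (craft ink): bone=1 ink=1 mithril=3
After 12 (craft ink): ink=2 mithril=3
After 13 (gather 2 wood): ink=2 mithril=3 wood=2
After 14 (consume 2 wood): ink=2 mithril=3
After 15 (gather 3 stone): ink=2 mithril=3 stone=3
After 16 (gather 2 stone): ink=2 mithril=3 stone=5
After 17 (craft stick): ink=2 mithril=3 stick=2 stone=1
After 18 (consume 2 ink): mithril=3 stick=2 stone=1
After 19 (gather 5 mithril): mithril=8 stick=2 stone=1
After 20 (craft wire): mithril=4 stick=2 stone=1 wire=1
After 21 (consume 1 wire): mithril=4 stick=2 stone=1
After 22 (craft wire): stick=2 stone=1 wire=1

Answer: stick=2 stone=1 wire=1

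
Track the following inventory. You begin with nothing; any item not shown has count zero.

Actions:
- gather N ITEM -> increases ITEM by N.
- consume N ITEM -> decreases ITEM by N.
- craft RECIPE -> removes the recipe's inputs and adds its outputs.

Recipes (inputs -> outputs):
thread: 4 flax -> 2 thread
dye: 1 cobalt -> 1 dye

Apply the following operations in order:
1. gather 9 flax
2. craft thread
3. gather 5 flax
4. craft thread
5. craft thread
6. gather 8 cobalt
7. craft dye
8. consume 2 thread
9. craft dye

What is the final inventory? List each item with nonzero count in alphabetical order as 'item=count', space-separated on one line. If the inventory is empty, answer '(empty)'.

After 1 (gather 9 flax): flax=9
After 2 (craft thread): flax=5 thread=2
After 3 (gather 5 flax): flax=10 thread=2
After 4 (craft thread): flax=6 thread=4
After 5 (craft thread): flax=2 thread=6
After 6 (gather 8 cobalt): cobalt=8 flax=2 thread=6
After 7 (craft dye): cobalt=7 dye=1 flax=2 thread=6
After 8 (consume 2 thread): cobalt=7 dye=1 flax=2 thread=4
After 9 (craft dye): cobalt=6 dye=2 flax=2 thread=4

Answer: cobalt=6 dye=2 flax=2 thread=4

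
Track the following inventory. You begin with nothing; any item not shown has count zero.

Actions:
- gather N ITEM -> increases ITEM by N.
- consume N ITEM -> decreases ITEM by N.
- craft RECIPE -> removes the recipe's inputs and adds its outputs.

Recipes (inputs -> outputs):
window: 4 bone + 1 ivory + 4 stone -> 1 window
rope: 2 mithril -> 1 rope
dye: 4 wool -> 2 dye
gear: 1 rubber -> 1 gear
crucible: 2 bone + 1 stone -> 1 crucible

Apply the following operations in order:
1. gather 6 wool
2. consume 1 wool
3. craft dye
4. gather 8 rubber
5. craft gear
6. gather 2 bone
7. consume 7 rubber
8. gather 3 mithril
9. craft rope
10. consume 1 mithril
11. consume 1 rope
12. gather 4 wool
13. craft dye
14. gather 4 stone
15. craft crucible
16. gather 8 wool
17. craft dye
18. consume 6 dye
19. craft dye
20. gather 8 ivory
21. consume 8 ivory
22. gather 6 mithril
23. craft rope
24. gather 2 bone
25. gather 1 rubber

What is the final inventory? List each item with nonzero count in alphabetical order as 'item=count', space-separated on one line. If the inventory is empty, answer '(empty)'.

After 1 (gather 6 wool): wool=6
After 2 (consume 1 wool): wool=5
After 3 (craft dye): dye=2 wool=1
After 4 (gather 8 rubber): dye=2 rubber=8 wool=1
After 5 (craft gear): dye=2 gear=1 rubber=7 wool=1
After 6 (gather 2 bone): bone=2 dye=2 gear=1 rubber=7 wool=1
After 7 (consume 7 rubber): bone=2 dye=2 gear=1 wool=1
After 8 (gather 3 mithril): bone=2 dye=2 gear=1 mithril=3 wool=1
After 9 (craft rope): bone=2 dye=2 gear=1 mithril=1 rope=1 wool=1
After 10 (consume 1 mithril): bone=2 dye=2 gear=1 rope=1 wool=1
After 11 (consume 1 rope): bone=2 dye=2 gear=1 wool=1
After 12 (gather 4 wool): bone=2 dye=2 gear=1 wool=5
After 13 (craft dye): bone=2 dye=4 gear=1 wool=1
After 14 (gather 4 stone): bone=2 dye=4 gear=1 stone=4 wool=1
After 15 (craft crucible): crucible=1 dye=4 gear=1 stone=3 wool=1
After 16 (gather 8 wool): crucible=1 dye=4 gear=1 stone=3 wool=9
After 17 (craft dye): crucible=1 dye=6 gear=1 stone=3 wool=5
After 18 (consume 6 dye): crucible=1 gear=1 stone=3 wool=5
After 19 (craft dye): crucible=1 dye=2 gear=1 stone=3 wool=1
After 20 (gather 8 ivory): crucible=1 dye=2 gear=1 ivory=8 stone=3 wool=1
After 21 (consume 8 ivory): crucible=1 dye=2 gear=1 stone=3 wool=1
After 22 (gather 6 mithril): crucible=1 dye=2 gear=1 mithril=6 stone=3 wool=1
After 23 (craft rope): crucible=1 dye=2 gear=1 mithril=4 rope=1 stone=3 wool=1
After 24 (gather 2 bone): bone=2 crucible=1 dye=2 gear=1 mithril=4 rope=1 stone=3 wool=1
After 25 (gather 1 rubber): bone=2 crucible=1 dye=2 gear=1 mithril=4 rope=1 rubber=1 stone=3 wool=1

Answer: bone=2 crucible=1 dye=2 gear=1 mithril=4 rope=1 rubber=1 stone=3 wool=1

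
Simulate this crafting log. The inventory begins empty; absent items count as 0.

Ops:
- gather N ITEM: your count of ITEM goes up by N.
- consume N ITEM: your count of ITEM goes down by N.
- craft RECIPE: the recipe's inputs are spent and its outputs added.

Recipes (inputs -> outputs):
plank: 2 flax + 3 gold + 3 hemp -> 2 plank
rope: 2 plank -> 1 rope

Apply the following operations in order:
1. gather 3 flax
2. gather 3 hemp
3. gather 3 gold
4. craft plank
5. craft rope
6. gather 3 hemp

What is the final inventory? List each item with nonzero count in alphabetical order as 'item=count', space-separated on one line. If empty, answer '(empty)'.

After 1 (gather 3 flax): flax=3
After 2 (gather 3 hemp): flax=3 hemp=3
After 3 (gather 3 gold): flax=3 gold=3 hemp=3
After 4 (craft plank): flax=1 plank=2
After 5 (craft rope): flax=1 rope=1
After 6 (gather 3 hemp): flax=1 hemp=3 rope=1

Answer: flax=1 hemp=3 rope=1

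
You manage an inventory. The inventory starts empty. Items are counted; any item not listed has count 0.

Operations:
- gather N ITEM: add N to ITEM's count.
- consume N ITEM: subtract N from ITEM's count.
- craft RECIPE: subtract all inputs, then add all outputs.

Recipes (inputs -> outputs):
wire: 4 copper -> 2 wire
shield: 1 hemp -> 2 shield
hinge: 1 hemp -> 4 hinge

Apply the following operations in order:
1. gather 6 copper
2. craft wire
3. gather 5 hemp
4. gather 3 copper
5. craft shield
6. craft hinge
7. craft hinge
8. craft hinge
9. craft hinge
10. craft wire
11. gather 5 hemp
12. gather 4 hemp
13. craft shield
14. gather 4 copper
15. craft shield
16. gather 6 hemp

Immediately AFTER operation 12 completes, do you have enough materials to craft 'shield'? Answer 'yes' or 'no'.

Answer: yes

Derivation:
After 1 (gather 6 copper): copper=6
After 2 (craft wire): copper=2 wire=2
After 3 (gather 5 hemp): copper=2 hemp=5 wire=2
After 4 (gather 3 copper): copper=5 hemp=5 wire=2
After 5 (craft shield): copper=5 hemp=4 shield=2 wire=2
After 6 (craft hinge): copper=5 hemp=3 hinge=4 shield=2 wire=2
After 7 (craft hinge): copper=5 hemp=2 hinge=8 shield=2 wire=2
After 8 (craft hinge): copper=5 hemp=1 hinge=12 shield=2 wire=2
After 9 (craft hinge): copper=5 hinge=16 shield=2 wire=2
After 10 (craft wire): copper=1 hinge=16 shield=2 wire=4
After 11 (gather 5 hemp): copper=1 hemp=5 hinge=16 shield=2 wire=4
After 12 (gather 4 hemp): copper=1 hemp=9 hinge=16 shield=2 wire=4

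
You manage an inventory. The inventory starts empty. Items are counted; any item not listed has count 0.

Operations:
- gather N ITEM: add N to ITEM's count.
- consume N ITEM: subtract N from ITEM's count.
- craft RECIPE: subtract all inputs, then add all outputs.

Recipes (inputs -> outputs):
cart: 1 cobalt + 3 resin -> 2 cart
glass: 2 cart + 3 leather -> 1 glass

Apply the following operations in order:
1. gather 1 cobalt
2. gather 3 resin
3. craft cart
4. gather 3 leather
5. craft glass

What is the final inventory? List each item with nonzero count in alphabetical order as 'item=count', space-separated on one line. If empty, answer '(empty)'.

Answer: glass=1

Derivation:
After 1 (gather 1 cobalt): cobalt=1
After 2 (gather 3 resin): cobalt=1 resin=3
After 3 (craft cart): cart=2
After 4 (gather 3 leather): cart=2 leather=3
After 5 (craft glass): glass=1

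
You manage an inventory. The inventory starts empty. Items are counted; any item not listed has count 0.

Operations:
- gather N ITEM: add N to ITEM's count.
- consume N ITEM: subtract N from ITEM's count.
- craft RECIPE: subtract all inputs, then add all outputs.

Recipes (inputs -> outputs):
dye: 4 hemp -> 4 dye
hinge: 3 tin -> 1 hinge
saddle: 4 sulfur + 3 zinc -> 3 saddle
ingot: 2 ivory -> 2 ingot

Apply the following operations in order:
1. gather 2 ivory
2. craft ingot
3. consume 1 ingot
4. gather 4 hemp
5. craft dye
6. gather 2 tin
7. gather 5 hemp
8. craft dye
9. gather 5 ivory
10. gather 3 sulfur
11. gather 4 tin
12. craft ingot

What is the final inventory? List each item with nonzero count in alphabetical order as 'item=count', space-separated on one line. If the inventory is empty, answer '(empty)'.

Answer: dye=8 hemp=1 ingot=3 ivory=3 sulfur=3 tin=6

Derivation:
After 1 (gather 2 ivory): ivory=2
After 2 (craft ingot): ingot=2
After 3 (consume 1 ingot): ingot=1
After 4 (gather 4 hemp): hemp=4 ingot=1
After 5 (craft dye): dye=4 ingot=1
After 6 (gather 2 tin): dye=4 ingot=1 tin=2
After 7 (gather 5 hemp): dye=4 hemp=5 ingot=1 tin=2
After 8 (craft dye): dye=8 hemp=1 ingot=1 tin=2
After 9 (gather 5 ivory): dye=8 hemp=1 ingot=1 ivory=5 tin=2
After 10 (gather 3 sulfur): dye=8 hemp=1 ingot=1 ivory=5 sulfur=3 tin=2
After 11 (gather 4 tin): dye=8 hemp=1 ingot=1 ivory=5 sulfur=3 tin=6
After 12 (craft ingot): dye=8 hemp=1 ingot=3 ivory=3 sulfur=3 tin=6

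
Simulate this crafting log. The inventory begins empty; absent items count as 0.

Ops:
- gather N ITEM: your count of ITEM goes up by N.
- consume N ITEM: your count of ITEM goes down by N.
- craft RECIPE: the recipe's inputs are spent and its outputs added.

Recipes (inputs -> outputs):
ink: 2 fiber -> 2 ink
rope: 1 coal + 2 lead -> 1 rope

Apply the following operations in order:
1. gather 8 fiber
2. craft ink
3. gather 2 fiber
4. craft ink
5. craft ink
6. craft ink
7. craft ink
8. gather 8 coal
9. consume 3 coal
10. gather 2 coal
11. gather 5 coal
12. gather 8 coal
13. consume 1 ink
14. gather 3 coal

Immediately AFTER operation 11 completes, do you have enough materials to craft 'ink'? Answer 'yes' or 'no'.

After 1 (gather 8 fiber): fiber=8
After 2 (craft ink): fiber=6 ink=2
After 3 (gather 2 fiber): fiber=8 ink=2
After 4 (craft ink): fiber=6 ink=4
After 5 (craft ink): fiber=4 ink=6
After 6 (craft ink): fiber=2 ink=8
After 7 (craft ink): ink=10
After 8 (gather 8 coal): coal=8 ink=10
After 9 (consume 3 coal): coal=5 ink=10
After 10 (gather 2 coal): coal=7 ink=10
After 11 (gather 5 coal): coal=12 ink=10

Answer: no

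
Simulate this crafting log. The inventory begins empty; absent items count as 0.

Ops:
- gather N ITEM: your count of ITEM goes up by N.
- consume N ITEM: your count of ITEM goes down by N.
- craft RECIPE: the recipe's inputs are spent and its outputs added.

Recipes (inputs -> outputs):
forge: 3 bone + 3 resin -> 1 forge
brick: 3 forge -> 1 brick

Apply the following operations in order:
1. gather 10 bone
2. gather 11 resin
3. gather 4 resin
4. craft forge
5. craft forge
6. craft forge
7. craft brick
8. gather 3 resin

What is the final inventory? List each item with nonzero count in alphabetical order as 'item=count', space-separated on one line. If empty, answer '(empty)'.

Answer: bone=1 brick=1 resin=9

Derivation:
After 1 (gather 10 bone): bone=10
After 2 (gather 11 resin): bone=10 resin=11
After 3 (gather 4 resin): bone=10 resin=15
After 4 (craft forge): bone=7 forge=1 resin=12
After 5 (craft forge): bone=4 forge=2 resin=9
After 6 (craft forge): bone=1 forge=3 resin=6
After 7 (craft brick): bone=1 brick=1 resin=6
After 8 (gather 3 resin): bone=1 brick=1 resin=9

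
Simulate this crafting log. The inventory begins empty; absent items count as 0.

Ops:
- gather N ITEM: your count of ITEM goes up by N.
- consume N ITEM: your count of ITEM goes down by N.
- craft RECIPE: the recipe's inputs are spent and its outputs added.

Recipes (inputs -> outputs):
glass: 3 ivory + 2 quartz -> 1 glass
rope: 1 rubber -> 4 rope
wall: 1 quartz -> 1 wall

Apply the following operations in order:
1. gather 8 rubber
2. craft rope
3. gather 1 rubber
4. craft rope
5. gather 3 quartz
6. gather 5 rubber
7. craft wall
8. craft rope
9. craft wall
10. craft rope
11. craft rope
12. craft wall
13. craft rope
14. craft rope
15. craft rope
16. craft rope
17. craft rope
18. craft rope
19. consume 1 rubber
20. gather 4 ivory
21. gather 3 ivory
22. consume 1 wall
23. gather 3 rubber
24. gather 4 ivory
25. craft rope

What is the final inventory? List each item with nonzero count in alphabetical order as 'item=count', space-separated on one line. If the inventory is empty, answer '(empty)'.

After 1 (gather 8 rubber): rubber=8
After 2 (craft rope): rope=4 rubber=7
After 3 (gather 1 rubber): rope=4 rubber=8
After 4 (craft rope): rope=8 rubber=7
After 5 (gather 3 quartz): quartz=3 rope=8 rubber=7
After 6 (gather 5 rubber): quartz=3 rope=8 rubber=12
After 7 (craft wall): quartz=2 rope=8 rubber=12 wall=1
After 8 (craft rope): quartz=2 rope=12 rubber=11 wall=1
After 9 (craft wall): quartz=1 rope=12 rubber=11 wall=2
After 10 (craft rope): quartz=1 rope=16 rubber=10 wall=2
After 11 (craft rope): quartz=1 rope=20 rubber=9 wall=2
After 12 (craft wall): rope=20 rubber=9 wall=3
After 13 (craft rope): rope=24 rubber=8 wall=3
After 14 (craft rope): rope=28 rubber=7 wall=3
After 15 (craft rope): rope=32 rubber=6 wall=3
After 16 (craft rope): rope=36 rubber=5 wall=3
After 17 (craft rope): rope=40 rubber=4 wall=3
After 18 (craft rope): rope=44 rubber=3 wall=3
After 19 (consume 1 rubber): rope=44 rubber=2 wall=3
After 20 (gather 4 ivory): ivory=4 rope=44 rubber=2 wall=3
After 21 (gather 3 ivory): ivory=7 rope=44 rubber=2 wall=3
After 22 (consume 1 wall): ivory=7 rope=44 rubber=2 wall=2
After 23 (gather 3 rubber): ivory=7 rope=44 rubber=5 wall=2
After 24 (gather 4 ivory): ivory=11 rope=44 rubber=5 wall=2
After 25 (craft rope): ivory=11 rope=48 rubber=4 wall=2

Answer: ivory=11 rope=48 rubber=4 wall=2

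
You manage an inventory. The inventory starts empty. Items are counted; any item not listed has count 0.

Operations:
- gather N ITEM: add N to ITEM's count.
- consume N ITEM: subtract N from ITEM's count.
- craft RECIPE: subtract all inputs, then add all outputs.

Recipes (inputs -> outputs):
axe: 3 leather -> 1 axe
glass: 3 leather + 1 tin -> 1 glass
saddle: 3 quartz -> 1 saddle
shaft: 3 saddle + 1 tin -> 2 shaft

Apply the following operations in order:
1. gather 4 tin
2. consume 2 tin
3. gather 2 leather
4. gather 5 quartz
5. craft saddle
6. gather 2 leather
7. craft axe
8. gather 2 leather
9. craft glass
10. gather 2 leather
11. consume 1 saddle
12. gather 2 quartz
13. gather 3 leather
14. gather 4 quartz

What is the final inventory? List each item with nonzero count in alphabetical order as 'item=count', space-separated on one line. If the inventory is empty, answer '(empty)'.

After 1 (gather 4 tin): tin=4
After 2 (consume 2 tin): tin=2
After 3 (gather 2 leather): leather=2 tin=2
After 4 (gather 5 quartz): leather=2 quartz=5 tin=2
After 5 (craft saddle): leather=2 quartz=2 saddle=1 tin=2
After 6 (gather 2 leather): leather=4 quartz=2 saddle=1 tin=2
After 7 (craft axe): axe=1 leather=1 quartz=2 saddle=1 tin=2
After 8 (gather 2 leather): axe=1 leather=3 quartz=2 saddle=1 tin=2
After 9 (craft glass): axe=1 glass=1 quartz=2 saddle=1 tin=1
After 10 (gather 2 leather): axe=1 glass=1 leather=2 quartz=2 saddle=1 tin=1
After 11 (consume 1 saddle): axe=1 glass=1 leather=2 quartz=2 tin=1
After 12 (gather 2 quartz): axe=1 glass=1 leather=2 quartz=4 tin=1
After 13 (gather 3 leather): axe=1 glass=1 leather=5 quartz=4 tin=1
After 14 (gather 4 quartz): axe=1 glass=1 leather=5 quartz=8 tin=1

Answer: axe=1 glass=1 leather=5 quartz=8 tin=1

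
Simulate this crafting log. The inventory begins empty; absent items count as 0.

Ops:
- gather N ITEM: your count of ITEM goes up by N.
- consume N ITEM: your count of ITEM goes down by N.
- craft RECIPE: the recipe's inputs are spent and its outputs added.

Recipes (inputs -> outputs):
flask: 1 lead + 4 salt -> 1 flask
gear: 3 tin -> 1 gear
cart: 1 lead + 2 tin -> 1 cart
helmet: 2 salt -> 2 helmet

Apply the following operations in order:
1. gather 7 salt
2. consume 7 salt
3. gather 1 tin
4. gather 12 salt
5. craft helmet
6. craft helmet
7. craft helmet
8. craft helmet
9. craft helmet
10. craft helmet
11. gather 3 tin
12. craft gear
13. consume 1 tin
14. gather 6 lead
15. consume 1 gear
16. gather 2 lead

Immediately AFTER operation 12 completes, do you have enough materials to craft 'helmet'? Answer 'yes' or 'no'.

After 1 (gather 7 salt): salt=7
After 2 (consume 7 salt): (empty)
After 3 (gather 1 tin): tin=1
After 4 (gather 12 salt): salt=12 tin=1
After 5 (craft helmet): helmet=2 salt=10 tin=1
After 6 (craft helmet): helmet=4 salt=8 tin=1
After 7 (craft helmet): helmet=6 salt=6 tin=1
After 8 (craft helmet): helmet=8 salt=4 tin=1
After 9 (craft helmet): helmet=10 salt=2 tin=1
After 10 (craft helmet): helmet=12 tin=1
After 11 (gather 3 tin): helmet=12 tin=4
After 12 (craft gear): gear=1 helmet=12 tin=1

Answer: no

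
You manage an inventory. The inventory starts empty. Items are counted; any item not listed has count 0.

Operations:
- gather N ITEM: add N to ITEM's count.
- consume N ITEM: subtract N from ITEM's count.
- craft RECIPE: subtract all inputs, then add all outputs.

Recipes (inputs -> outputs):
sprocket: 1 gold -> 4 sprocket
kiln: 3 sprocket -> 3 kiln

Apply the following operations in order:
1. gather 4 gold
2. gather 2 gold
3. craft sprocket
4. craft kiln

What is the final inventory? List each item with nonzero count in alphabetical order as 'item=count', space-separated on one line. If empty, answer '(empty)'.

After 1 (gather 4 gold): gold=4
After 2 (gather 2 gold): gold=6
After 3 (craft sprocket): gold=5 sprocket=4
After 4 (craft kiln): gold=5 kiln=3 sprocket=1

Answer: gold=5 kiln=3 sprocket=1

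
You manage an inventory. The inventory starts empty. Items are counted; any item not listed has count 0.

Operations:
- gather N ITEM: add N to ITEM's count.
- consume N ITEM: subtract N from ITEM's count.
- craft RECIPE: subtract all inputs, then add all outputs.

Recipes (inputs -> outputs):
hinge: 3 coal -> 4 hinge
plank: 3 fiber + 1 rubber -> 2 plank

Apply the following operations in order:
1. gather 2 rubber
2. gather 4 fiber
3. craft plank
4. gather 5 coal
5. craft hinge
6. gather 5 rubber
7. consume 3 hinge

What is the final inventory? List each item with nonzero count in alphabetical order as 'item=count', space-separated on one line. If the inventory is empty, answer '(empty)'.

Answer: coal=2 fiber=1 hinge=1 plank=2 rubber=6

Derivation:
After 1 (gather 2 rubber): rubber=2
After 2 (gather 4 fiber): fiber=4 rubber=2
After 3 (craft plank): fiber=1 plank=2 rubber=1
After 4 (gather 5 coal): coal=5 fiber=1 plank=2 rubber=1
After 5 (craft hinge): coal=2 fiber=1 hinge=4 plank=2 rubber=1
After 6 (gather 5 rubber): coal=2 fiber=1 hinge=4 plank=2 rubber=6
After 7 (consume 3 hinge): coal=2 fiber=1 hinge=1 plank=2 rubber=6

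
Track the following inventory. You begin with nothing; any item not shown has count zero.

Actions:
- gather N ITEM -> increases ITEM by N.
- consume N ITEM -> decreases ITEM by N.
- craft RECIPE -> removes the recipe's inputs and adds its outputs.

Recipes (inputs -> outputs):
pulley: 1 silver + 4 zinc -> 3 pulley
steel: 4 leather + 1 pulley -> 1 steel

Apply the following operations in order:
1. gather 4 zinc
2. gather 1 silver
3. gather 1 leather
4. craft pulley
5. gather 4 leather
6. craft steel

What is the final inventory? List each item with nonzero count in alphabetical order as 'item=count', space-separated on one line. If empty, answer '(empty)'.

After 1 (gather 4 zinc): zinc=4
After 2 (gather 1 silver): silver=1 zinc=4
After 3 (gather 1 leather): leather=1 silver=1 zinc=4
After 4 (craft pulley): leather=1 pulley=3
After 5 (gather 4 leather): leather=5 pulley=3
After 6 (craft steel): leather=1 pulley=2 steel=1

Answer: leather=1 pulley=2 steel=1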